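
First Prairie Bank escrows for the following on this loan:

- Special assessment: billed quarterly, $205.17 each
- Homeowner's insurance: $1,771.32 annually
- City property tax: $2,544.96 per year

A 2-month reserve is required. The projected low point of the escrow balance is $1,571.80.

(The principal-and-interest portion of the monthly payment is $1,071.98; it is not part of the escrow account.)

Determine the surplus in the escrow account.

$715.64

Special assessment: $205.17 × 4 = $820.68 per year
Homeowner's insurance: $1,771.32 per year
City property tax: $2,544.96 per year
Annual escrow total = $820.68 + $1,771.32 + $2,544.96 = $5,136.96
Monthly escrow = $5,136.96 ÷ 12 = $428.08
Required cushion = 2 × $428.08 = $856.16
Surplus = $1,571.80 − $856.16 = $715.64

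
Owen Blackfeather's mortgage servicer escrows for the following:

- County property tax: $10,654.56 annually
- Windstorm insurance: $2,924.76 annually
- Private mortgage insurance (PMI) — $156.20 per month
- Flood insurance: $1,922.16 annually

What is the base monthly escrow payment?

$1,447.99

County property tax: $10,654.56
Windstorm insurance: $2,924.76
Private mortgage insurance (PMI): $156.20 × 12 = $1,874.40
Flood insurance: $1,922.16
Annual escrow total = $10,654.56 + $2,924.76 + $1,874.40 + $1,922.16 = $17,375.88
Monthly = $17,375.88 / 12 = $1,447.99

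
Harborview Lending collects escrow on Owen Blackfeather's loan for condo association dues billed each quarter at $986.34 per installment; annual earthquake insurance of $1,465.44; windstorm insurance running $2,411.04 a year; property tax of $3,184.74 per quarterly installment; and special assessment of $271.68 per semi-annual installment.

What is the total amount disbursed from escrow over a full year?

Condo association dues: $986.34 × 4 = $3,945.36 annually
Earthquake insurance: $1,465.44 annually
Windstorm insurance: $2,411.04 annually
Property tax: $3,184.74 × 4 = $12,738.96 annually
Special assessment: $271.68 × 2 = $543.36 annually
Annual escrow total = $21,104.16

$21,104.16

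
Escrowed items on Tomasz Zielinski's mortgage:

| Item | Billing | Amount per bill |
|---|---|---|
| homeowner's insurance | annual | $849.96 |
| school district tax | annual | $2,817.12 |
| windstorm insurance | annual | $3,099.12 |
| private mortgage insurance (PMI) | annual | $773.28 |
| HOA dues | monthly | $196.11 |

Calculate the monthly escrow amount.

Homeowner's insurance: $849.96
School district tax: $2,817.12
Windstorm insurance: $3,099.12
Private mortgage insurance (PMI): $773.28
HOA dues: $196.11 × 12 = $2,353.32
Annual escrow total = $849.96 + $2,817.12 + $3,099.12 + $773.28 + $2,353.32 = $9,892.80
Base monthly escrow = $9,892.80 ÷ 12 = $824.40

$824.40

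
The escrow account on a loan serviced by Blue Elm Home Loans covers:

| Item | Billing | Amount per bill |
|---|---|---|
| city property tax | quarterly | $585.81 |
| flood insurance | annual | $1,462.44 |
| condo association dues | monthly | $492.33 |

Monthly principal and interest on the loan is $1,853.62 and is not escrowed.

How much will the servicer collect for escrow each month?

City property tax: $585.81 × 4 = $2,343.24 per year
Flood insurance: $1,462.44 per year
Condo association dues: $492.33 × 12 = $5,907.96 per year
Total per year = $2,343.24 + $1,462.44 + $5,907.96 = $9,713.64
Per month = $9,713.64 / 12 = $809.47

$809.47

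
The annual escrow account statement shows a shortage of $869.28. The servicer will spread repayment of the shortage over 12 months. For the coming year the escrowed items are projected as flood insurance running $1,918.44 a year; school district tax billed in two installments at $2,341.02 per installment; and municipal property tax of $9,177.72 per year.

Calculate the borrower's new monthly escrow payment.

Flood insurance — $1,918.44 annually
School district tax — $2,341.02 × 2 = $4,682.04 annually
Municipal property tax — $9,177.72 annually
Annual escrow total = $1,918.44 + $4,682.04 + $9,177.72 = $15,778.20
Per month = $15,778.20 ÷ 12 = $1,314.85
Shortage spread = $869.28 / 12 = $72.44/mo
Adjusted monthly = $1,314.85 + $72.44 = $1,387.29

$1,387.29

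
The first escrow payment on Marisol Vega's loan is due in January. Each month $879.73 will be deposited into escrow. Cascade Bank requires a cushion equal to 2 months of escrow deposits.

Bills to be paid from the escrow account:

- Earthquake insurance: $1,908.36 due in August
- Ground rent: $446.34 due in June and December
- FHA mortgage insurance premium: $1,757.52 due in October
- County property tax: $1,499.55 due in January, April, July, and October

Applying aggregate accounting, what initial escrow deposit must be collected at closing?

$3,072.58

Cushion = 2 × $879.73 = $1,759.46
Trial balance (start $0, +$879.73 each month, − disbursements):
  Jan: +$879.73 − $1,499.55 → -$619.82
  Feb: +$879.73 → $259.91
  Mar: +$879.73 → $1,139.64
  Apr: +$879.73 − $1,499.55 → $519.82
  May: +$879.73 → $1,399.55
  Jun: +$879.73 − $446.34 → $1,832.94
  Jul: +$879.73 − $1,499.55 → $1,213.12
  Aug: +$879.73 − $1,908.36 → $184.49
  Sep: +$879.73 → $1,064.22
  Oct: +$879.73 − $3,257.07 → -$1,313.12
  Nov: +$879.73 → -$433.39
  Dec: +$879.73 − $446.34 → $0.00
Lowest trial balance = -$1,313.12 (Oct)
Initial deposit = cushion − low point = $1,759.46 − (-$1,313.12) = $3,072.58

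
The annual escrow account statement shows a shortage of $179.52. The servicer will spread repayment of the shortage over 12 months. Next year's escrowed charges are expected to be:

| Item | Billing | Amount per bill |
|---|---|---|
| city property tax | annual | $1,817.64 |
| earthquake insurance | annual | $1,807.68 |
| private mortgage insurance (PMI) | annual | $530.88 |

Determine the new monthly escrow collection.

$361.31

City property tax = $1,817.64/yr
Earthquake insurance = $1,807.68/yr
Private mortgage insurance (PMI) = $530.88/yr
Combined annual = $4,156.20
Monthly = $4,156.20 ÷ 12 = $346.35
Monthly shortage recovery: $179.52 ÷ 12 = $14.96
Adjusted monthly = $346.35 + $14.96 = $361.31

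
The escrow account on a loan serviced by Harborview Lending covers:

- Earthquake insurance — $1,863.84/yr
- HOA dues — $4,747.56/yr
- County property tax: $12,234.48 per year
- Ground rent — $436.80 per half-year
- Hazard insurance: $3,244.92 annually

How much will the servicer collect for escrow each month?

$1,913.70

Earthquake insurance — $1,863.84
HOA dues — $4,747.56
County property tax — $12,234.48
Ground rent — $436.80 × 2 = $873.60
Hazard insurance — $3,244.92
Total per year = $22,964.40
Monthly = $22,964.40 ÷ 12 = $1,913.70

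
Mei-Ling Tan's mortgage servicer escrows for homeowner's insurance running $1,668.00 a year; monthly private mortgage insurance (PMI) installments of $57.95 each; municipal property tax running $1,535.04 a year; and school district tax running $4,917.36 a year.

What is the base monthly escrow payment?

$734.65

Homeowner's insurance: $1,668.00/yr
Private mortgage insurance (PMI): $57.95 × 12 = $695.40/yr
Municipal property tax: $1,535.04/yr
School district tax: $4,917.36/yr
Total annual escrow = $1,668.00 + $695.40 + $1,535.04 + $4,917.36 = $8,815.80
Base monthly escrow = $8,815.80 ÷ 12 = $734.65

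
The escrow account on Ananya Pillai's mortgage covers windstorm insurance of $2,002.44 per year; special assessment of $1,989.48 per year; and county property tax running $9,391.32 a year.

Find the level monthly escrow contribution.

Windstorm insurance — $2,002.44
Special assessment — $1,989.48
County property tax — $9,391.32
Combined annual = $2,002.44 + $1,989.48 + $9,391.32 = $13,383.24
Monthly = $13,383.24 / 12 = $1,115.27

$1,115.27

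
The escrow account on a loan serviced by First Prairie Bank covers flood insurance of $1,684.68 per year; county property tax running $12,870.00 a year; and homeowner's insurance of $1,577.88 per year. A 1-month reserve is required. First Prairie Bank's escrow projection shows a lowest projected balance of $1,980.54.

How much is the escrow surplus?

$636.16

Flood insurance — $1,684.68 annually
County property tax — $12,870.00 annually
Homeowner's insurance — $1,577.88 annually
Yearly total = $16,132.56
Base monthly escrow = $16,132.56 ÷ 12 = $1,344.38
Required cushion = 1 × $1,344.38 = $1,344.38
Excess over cushion: $1,980.54 − $1,344.38 = $636.16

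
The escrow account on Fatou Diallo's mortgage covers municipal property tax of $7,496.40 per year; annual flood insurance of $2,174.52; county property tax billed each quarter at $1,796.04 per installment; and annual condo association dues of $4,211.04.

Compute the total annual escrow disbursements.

$21,066.12

Municipal property tax — $7,496.40
Flood insurance — $2,174.52
County property tax — $1,796.04 × 4 = $7,184.16
Condo association dues — $4,211.04
Combined annual = $7,496.40 + $2,174.52 + $7,184.16 + $4,211.04 = $21,066.12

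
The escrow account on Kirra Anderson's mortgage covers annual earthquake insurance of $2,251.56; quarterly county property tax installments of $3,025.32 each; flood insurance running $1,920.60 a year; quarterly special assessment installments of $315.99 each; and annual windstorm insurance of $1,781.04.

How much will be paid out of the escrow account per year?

$19,318.44

Earthquake insurance — $2,251.56 per year
County property tax — $3,025.32 × 4 = $12,101.28 per year
Flood insurance — $1,920.60 per year
Special assessment — $315.99 × 4 = $1,263.96 per year
Windstorm insurance — $1,781.04 per year
Yearly total = $2,251.56 + $12,101.28 + $1,920.60 + $1,263.96 + $1,781.04 = $19,318.44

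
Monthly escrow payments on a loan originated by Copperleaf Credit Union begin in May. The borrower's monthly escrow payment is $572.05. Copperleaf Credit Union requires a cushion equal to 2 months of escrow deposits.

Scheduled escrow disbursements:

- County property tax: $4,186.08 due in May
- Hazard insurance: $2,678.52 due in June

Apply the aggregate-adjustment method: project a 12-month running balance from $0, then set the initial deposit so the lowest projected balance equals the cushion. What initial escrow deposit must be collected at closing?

$6,864.60

Cushion = 2 × $572.05 = $1,144.10
Trial balance (start $0, +$572.05 each month, − disbursements):
  May: +$572.05 − $4,186.08 → -$3,614.03
  Jun: +$572.05 − $2,678.52 → -$5,720.50
  Jul: +$572.05 → -$5,148.45
  Aug: +$572.05 → -$4,576.40
  Sep: +$572.05 → -$4,004.35
  Oct: +$572.05 → -$3,432.30
  Nov: +$572.05 → -$2,860.25
  Dec: +$572.05 → -$2,288.20
  Jan: +$572.05 → -$1,716.15
  Feb: +$572.05 → -$1,144.10
  Mar: +$572.05 → -$572.05
  Apr: +$572.05 → $0.00
Lowest trial balance = -$5,720.50 (Jun)
Initial deposit = cushion − low point = $1,144.10 − (-$5,720.50) = $6,864.60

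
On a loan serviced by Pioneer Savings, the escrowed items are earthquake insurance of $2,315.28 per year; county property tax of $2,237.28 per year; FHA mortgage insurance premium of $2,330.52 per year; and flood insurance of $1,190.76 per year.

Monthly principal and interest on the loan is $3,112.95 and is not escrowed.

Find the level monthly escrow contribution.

Earthquake insurance: $2,315.28/yr
County property tax: $2,237.28/yr
FHA mortgage insurance premium: $2,330.52/yr
Flood insurance: $1,190.76/yr
Total per year = $2,315.28 + $2,237.28 + $2,330.52 + $1,190.76 = $8,073.84
Per month = $8,073.84 / 12 = $672.82

$672.82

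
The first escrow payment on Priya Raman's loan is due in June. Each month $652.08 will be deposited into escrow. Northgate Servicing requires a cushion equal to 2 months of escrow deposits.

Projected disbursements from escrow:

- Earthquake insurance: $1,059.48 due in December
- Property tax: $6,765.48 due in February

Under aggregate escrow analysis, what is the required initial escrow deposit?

$3,260.40

Cushion = 2 × $652.08 = $1,304.16
Trial balance (start $0, +$652.08 each month, − disbursements):
  Jun: +$652.08 → $652.08
  Jul: +$652.08 → $1,304.16
  Aug: +$652.08 → $1,956.24
  Sep: +$652.08 → $2,608.32
  Oct: +$652.08 → $3,260.40
  Nov: +$652.08 → $3,912.48
  Dec: +$652.08 − $1,059.48 → $3,505.08
  Jan: +$652.08 → $4,157.16
  Feb: +$652.08 − $6,765.48 → -$1,956.24
  Mar: +$652.08 → -$1,304.16
  Apr: +$652.08 → -$652.08
  May: +$652.08 → $0.00
Lowest trial balance = -$1,956.24 (Feb)
Initial deposit = cushion − low point = $1,304.16 − (-$1,956.24) = $3,260.40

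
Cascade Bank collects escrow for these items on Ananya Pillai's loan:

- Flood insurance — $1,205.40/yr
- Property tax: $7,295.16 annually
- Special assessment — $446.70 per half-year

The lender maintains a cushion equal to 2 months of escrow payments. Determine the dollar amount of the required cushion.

Flood insurance = $1,205.40 per year
Property tax = $7,295.16 per year
Special assessment = $446.70 × 2 = $893.40 per year
Combined annual = $1,205.40 + $7,295.16 + $893.40 = $9,393.96
Base monthly escrow = $9,393.96 / 12 = $782.83
Reserve = 2 × $782.83 = $1,565.66

$1,565.66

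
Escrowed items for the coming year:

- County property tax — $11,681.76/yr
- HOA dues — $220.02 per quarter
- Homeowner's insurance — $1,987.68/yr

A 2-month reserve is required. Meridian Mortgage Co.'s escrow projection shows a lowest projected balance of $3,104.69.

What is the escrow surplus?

$679.77

County property tax — $11,681.76
HOA dues — $220.02 × 4 = $880.08
Homeowner's insurance — $1,987.68
Total per year = $11,681.76 + $880.08 + $1,987.68 = $14,549.52
Per month = $14,549.52 / 12 = $1,212.46
Cushion = 2 × $1,212.46 = $2,424.92
Surplus = $3,104.69 − $2,424.92 = $679.77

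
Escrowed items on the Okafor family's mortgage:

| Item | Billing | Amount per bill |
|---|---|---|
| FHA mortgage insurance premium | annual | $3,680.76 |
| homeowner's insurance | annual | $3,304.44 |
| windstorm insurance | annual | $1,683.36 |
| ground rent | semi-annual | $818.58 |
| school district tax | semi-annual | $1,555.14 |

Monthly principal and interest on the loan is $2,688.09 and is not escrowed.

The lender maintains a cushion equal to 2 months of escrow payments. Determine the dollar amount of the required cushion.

$2,236.00

FHA mortgage insurance premium — $3,680.76/yr
Homeowner's insurance — $3,304.44/yr
Windstorm insurance — $1,683.36/yr
Ground rent — $818.58 × 2 = $1,637.16/yr
School district tax — $1,555.14 × 2 = $3,110.28/yr
Yearly total = $3,680.76 + $3,304.44 + $1,683.36 + $1,637.16 + $3,110.28 = $13,416.00
Monthly = $13,416.00 ÷ 12 = $1,118.00
Required cushion = 2 × $1,118.00 = $2,236.00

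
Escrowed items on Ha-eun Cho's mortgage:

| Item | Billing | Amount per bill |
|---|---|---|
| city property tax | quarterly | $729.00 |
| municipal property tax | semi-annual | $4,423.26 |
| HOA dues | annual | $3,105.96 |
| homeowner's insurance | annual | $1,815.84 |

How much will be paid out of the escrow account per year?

$16,684.32

City property tax: $729.00 × 4 = $2,916.00 per year
Municipal property tax: $4,423.26 × 2 = $8,846.52 per year
HOA dues: $3,105.96 per year
Homeowner's insurance: $1,815.84 per year
Annual escrow total = $16,684.32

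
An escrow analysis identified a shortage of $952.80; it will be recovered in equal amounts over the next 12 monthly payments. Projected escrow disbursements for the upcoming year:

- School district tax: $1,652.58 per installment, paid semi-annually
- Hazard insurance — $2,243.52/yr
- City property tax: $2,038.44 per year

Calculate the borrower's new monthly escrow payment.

School district tax = $1,652.58 × 2 = $3,305.16 per year
Hazard insurance = $2,243.52 per year
City property tax = $2,038.44 per year
Annual escrow total = $3,305.16 + $2,243.52 + $2,038.44 = $7,587.12
Per month = $7,587.12 / 12 = $632.26
Shortage per month = $952.80 ÷ 12 = $79.40
Adjusted monthly = $632.26 + $79.40 = $711.66

$711.66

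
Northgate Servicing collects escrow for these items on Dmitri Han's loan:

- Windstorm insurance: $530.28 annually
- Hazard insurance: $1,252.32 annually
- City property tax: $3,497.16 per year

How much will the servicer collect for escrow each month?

$439.98

Windstorm insurance: $530.28 annually
Hazard insurance: $1,252.32 annually
City property tax: $3,497.16 annually
Annual escrow total = $5,279.76
Base monthly escrow = $5,279.76 / 12 = $439.98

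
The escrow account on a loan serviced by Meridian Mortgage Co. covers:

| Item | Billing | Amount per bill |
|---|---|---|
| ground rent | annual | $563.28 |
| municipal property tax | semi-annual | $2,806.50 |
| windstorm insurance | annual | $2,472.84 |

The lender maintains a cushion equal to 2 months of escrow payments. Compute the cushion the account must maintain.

Ground rent: $563.28
Municipal property tax: $2,806.50 × 2 = $5,613.00
Windstorm insurance: $2,472.84
Combined annual = $8,649.12
Monthly = $8,649.12 ÷ 12 = $720.76
Cushion = 2 × $720.76 = $1,441.52

$1,441.52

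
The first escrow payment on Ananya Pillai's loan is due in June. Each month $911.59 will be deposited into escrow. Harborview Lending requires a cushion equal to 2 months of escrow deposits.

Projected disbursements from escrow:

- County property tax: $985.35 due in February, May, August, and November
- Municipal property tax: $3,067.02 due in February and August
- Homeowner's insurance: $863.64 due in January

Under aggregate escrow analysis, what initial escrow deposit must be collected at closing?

Cushion = 2 × $911.59 = $1,823.18
Trial balance (start $0, +$911.59 each month, − disbursements):
  Jun: +$911.59 → $911.59
  Jul: +$911.59 → $1,823.18
  Aug: +$911.59 − $4,052.37 → -$1,317.60
  Sep: +$911.59 → -$406.01
  Oct: +$911.59 → $505.58
  Nov: +$911.59 − $985.35 → $431.82
  Dec: +$911.59 → $1,343.41
  Jan: +$911.59 − $863.64 → $1,391.36
  Feb: +$911.59 − $4,052.37 → -$1,749.42
  Mar: +$911.59 → -$837.83
  Apr: +$911.59 → $73.76
  May: +$911.59 − $985.35 → $0.00
Lowest trial balance = -$1,749.42 (Feb)
Initial deposit = cushion − low point = $1,823.18 − (-$1,749.42) = $3,572.60

$3,572.60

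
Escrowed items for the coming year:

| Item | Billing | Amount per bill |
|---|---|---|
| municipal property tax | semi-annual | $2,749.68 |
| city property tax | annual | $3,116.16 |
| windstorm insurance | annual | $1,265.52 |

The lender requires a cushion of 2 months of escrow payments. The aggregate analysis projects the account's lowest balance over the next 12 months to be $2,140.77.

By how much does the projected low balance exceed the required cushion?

$493.93

Municipal property tax — $2,749.68 × 2 = $5,499.36 annually
City property tax — $3,116.16 annually
Windstorm insurance — $1,265.52 annually
Yearly total = $5,499.36 + $3,116.16 + $1,265.52 = $9,881.04
Monthly = $9,881.04 ÷ 12 = $823.42
Cushion = 2 × $823.42 = $1,646.84
Excess over cushion: $2,140.77 − $1,646.84 = $493.93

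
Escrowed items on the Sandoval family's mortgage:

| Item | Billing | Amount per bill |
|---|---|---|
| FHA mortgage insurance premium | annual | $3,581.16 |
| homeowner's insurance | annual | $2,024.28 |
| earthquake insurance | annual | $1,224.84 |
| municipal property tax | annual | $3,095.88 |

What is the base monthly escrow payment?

$827.18

FHA mortgage insurance premium = $3,581.16
Homeowner's insurance = $2,024.28
Earthquake insurance = $1,224.84
Municipal property tax = $3,095.88
Annual escrow total = $3,581.16 + $2,024.28 + $1,224.84 + $3,095.88 = $9,926.16
Per month = $9,926.16 / 12 = $827.18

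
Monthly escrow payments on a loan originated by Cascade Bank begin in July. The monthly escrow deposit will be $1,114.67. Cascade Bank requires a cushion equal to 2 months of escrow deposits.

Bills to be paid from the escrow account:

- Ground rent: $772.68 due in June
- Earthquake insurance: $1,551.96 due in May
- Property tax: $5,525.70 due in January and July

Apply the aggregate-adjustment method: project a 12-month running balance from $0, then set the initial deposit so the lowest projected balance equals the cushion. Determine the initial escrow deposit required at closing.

$6,640.37

Cushion = 2 × $1,114.67 = $2,229.34
Trial balance (start $0, +$1,114.67 each month, − disbursements):
  Jul: +$1,114.67 − $5,525.70 → -$4,411.03
  Aug: +$1,114.67 → -$3,296.36
  Sep: +$1,114.67 → -$2,181.69
  Oct: +$1,114.67 → -$1,067.02
  Nov: +$1,114.67 → $47.65
  Dec: +$1,114.67 → $1,162.32
  Jan: +$1,114.67 − $5,525.70 → -$3,248.71
  Feb: +$1,114.67 → -$2,134.04
  Mar: +$1,114.67 → -$1,019.37
  Apr: +$1,114.67 → $95.30
  May: +$1,114.67 − $1,551.96 → -$341.99
  Jun: +$1,114.67 − $772.68 → $0.00
Lowest trial balance = -$4,411.03 (Jul)
Initial deposit = cushion − low point = $2,229.34 − (-$4,411.03) = $6,640.37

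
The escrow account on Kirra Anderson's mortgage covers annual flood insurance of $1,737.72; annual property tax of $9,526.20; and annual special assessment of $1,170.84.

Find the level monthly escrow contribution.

$1,036.23

Flood insurance = $1,737.72/yr
Property tax = $9,526.20/yr
Special assessment = $1,170.84/yr
Combined annual = $12,434.76
Per month = $12,434.76 / 12 = $1,036.23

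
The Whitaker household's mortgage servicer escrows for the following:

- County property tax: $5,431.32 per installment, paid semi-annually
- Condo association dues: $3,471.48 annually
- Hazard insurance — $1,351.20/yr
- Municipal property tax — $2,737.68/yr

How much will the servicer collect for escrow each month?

$1,535.25

County property tax — $5,431.32 × 2 = $10,862.64
Condo association dues — $3,471.48
Hazard insurance — $1,351.20
Municipal property tax — $2,737.68
Yearly total = $18,423.00
Monthly escrow = $18,423.00 ÷ 12 = $1,535.25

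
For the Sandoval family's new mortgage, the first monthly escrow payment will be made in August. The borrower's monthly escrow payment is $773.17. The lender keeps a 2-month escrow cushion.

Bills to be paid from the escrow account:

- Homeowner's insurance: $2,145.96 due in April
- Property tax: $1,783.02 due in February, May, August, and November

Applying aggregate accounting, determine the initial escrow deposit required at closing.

Cushion = 2 × $773.17 = $1,546.34
Trial balance (start $0, +$773.17 each month, − disbursements):
  Aug: +$773.17 − $1,783.02 → -$1,009.85
  Sep: +$773.17 → -$236.68
  Oct: +$773.17 → $536.49
  Nov: +$773.17 − $1,783.02 → -$473.36
  Dec: +$773.17 → $299.81
  Jan: +$773.17 → $1,072.98
  Feb: +$773.17 − $1,783.02 → $63.13
  Mar: +$773.17 → $836.30
  Apr: +$773.17 − $2,145.96 → -$536.49
  May: +$773.17 − $1,783.02 → -$1,546.34
  Jun: +$773.17 → -$773.17
  Jul: +$773.17 → $0.00
Lowest trial balance = -$1,546.34 (May)
Initial deposit = cushion − low point = $1,546.34 − (-$1,546.34) = $3,092.68

$3,092.68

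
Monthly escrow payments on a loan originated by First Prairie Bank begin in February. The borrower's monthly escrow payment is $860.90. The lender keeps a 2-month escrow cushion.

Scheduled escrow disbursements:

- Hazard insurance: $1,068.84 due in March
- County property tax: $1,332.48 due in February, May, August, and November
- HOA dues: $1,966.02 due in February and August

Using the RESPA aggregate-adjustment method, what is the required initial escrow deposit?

Cushion = 2 × $860.90 = $1,721.80
Trial balance (start $0, +$860.90 each month, − disbursements):
  Feb: +$860.90 − $3,298.50 → -$2,437.60
  Mar: +$860.90 − $1,068.84 → -$2,645.54
  Apr: +$860.90 → -$1,784.64
  May: +$860.90 − $1,332.48 → -$2,256.22
  Jun: +$860.90 → -$1,395.32
  Jul: +$860.90 → -$534.42
  Aug: +$860.90 − $3,298.50 → -$2,972.02
  Sep: +$860.90 → -$2,111.12
  Oct: +$860.90 → -$1,250.22
  Nov: +$860.90 − $1,332.48 → -$1,721.80
  Dec: +$860.90 → -$860.90
  Jan: +$860.90 → $0.00
Lowest trial balance = -$2,972.02 (Aug)
Initial deposit = cushion − low point = $1,721.80 − (-$2,972.02) = $4,693.82

$4,693.82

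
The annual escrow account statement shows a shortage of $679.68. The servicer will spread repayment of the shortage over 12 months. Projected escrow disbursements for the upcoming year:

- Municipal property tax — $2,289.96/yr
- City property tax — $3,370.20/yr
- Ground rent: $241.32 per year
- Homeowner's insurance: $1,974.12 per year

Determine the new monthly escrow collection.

Municipal property tax — $2,289.96 annually
City property tax — $3,370.20 annually
Ground rent — $241.32 annually
Homeowner's insurance — $1,974.12 annually
Yearly total = $2,289.96 + $3,370.20 + $241.32 + $1,974.12 = $7,875.60
Monthly = $7,875.60 / 12 = $656.30
Monthly shortage recovery: $679.68 ÷ 12 = $56.64
Adjusted monthly = $656.30 + $56.64 = $712.94

$712.94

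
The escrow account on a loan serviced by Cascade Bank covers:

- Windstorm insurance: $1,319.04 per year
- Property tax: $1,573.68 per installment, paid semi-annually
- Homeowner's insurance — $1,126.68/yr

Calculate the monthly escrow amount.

$466.09

Windstorm insurance — $1,319.04
Property tax — $1,573.68 × 2 = $3,147.36
Homeowner's insurance — $1,126.68
Yearly total = $1,319.04 + $3,147.36 + $1,126.68 = $5,593.08
Base monthly escrow = $5,593.08 ÷ 12 = $466.09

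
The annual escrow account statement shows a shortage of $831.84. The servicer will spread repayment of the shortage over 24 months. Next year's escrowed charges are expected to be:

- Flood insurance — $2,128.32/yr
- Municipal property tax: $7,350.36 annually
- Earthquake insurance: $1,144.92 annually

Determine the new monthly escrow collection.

$919.96

Flood insurance: $2,128.32 per year
Municipal property tax: $7,350.36 per year
Earthquake insurance: $1,144.92 per year
Total annual escrow = $10,623.60
Monthly escrow = $10,623.60 / 12 = $885.30
Monthly shortage recovery: $831.84 ÷ 24 = $34.66
Adjusted monthly = $885.30 + $34.66 = $919.96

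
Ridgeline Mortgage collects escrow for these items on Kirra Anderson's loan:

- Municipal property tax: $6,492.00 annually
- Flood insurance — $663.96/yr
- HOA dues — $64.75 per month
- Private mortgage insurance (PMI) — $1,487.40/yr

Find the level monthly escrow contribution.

$785.03

Municipal property tax: $6,492.00/yr
Flood insurance: $663.96/yr
HOA dues: $64.75 × 12 = $777.00/yr
Private mortgage insurance (PMI): $1,487.40/yr
Yearly total = $6,492.00 + $663.96 + $777.00 + $1,487.40 = $9,420.36
Monthly = $9,420.36 ÷ 12 = $785.03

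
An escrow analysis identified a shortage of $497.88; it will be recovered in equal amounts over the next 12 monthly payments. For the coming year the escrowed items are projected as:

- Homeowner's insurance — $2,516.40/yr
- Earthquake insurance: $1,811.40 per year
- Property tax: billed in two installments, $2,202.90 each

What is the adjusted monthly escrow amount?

Homeowner's insurance — $2,516.40 per year
Earthquake insurance — $1,811.40 per year
Property tax — $2,202.90 × 2 = $4,405.80 per year
Total annual escrow = $8,733.60
Monthly = $8,733.60 ÷ 12 = $727.80
Shortage spread = $497.88 / 12 = $41.49/mo
Adjusted monthly = $727.80 + $41.49 = $769.29

$769.29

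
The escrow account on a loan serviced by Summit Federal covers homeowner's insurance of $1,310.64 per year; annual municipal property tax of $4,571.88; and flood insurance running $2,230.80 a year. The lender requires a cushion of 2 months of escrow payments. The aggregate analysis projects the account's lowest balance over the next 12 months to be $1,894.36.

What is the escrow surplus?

Homeowner's insurance: $1,310.64
Municipal property tax: $4,571.88
Flood insurance: $2,230.80
Total annual escrow = $1,310.64 + $4,571.88 + $2,230.80 = $8,113.32
Monthly = $8,113.32 / 12 = $676.11
Required cushion = 2 × $676.11 = $1,352.22
Excess over cushion: $1,894.36 − $1,352.22 = $542.14

$542.14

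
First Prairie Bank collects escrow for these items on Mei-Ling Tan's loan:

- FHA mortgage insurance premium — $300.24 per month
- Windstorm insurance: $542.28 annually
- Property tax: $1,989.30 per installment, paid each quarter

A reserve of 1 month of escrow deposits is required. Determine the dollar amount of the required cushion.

$1,008.53

FHA mortgage insurance premium = $300.24 × 12 = $3,602.88 annually
Windstorm insurance = $542.28 annually
Property tax = $1,989.30 × 4 = $7,957.20 annually
Annual escrow total = $3,602.88 + $542.28 + $7,957.20 = $12,102.36
Monthly = $12,102.36 ÷ 12 = $1,008.53
Required cushion = 1 × $1,008.53 = $1,008.53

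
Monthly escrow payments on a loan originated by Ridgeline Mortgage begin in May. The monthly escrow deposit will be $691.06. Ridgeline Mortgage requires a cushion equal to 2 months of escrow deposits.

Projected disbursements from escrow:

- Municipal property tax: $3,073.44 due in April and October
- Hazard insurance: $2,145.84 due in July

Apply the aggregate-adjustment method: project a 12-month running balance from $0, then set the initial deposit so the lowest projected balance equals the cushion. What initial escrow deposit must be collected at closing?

$2,455.04

Cushion = 2 × $691.06 = $1,382.12
Trial balance (start $0, +$691.06 each month, − disbursements):
  May: +$691.06 → $691.06
  Jun: +$691.06 → $1,382.12
  Jul: +$691.06 − $2,145.84 → -$72.66
  Aug: +$691.06 → $618.40
  Sep: +$691.06 → $1,309.46
  Oct: +$691.06 − $3,073.44 → -$1,072.92
  Nov: +$691.06 → -$381.86
  Dec: +$691.06 → $309.20
  Jan: +$691.06 → $1,000.26
  Feb: +$691.06 → $1,691.32
  Mar: +$691.06 → $2,382.38
  Apr: +$691.06 − $3,073.44 → $0.00
Lowest trial balance = -$1,072.92 (Oct)
Initial deposit = cushion − low point = $1,382.12 − (-$1,072.92) = $2,455.04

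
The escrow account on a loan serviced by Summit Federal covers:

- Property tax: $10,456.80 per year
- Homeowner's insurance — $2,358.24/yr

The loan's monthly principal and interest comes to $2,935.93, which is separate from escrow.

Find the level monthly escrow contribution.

Property tax: $10,456.80
Homeowner's insurance: $2,358.24
Annual escrow total = $10,456.80 + $2,358.24 = $12,815.04
Monthly = $12,815.04 / 12 = $1,067.92

$1,067.92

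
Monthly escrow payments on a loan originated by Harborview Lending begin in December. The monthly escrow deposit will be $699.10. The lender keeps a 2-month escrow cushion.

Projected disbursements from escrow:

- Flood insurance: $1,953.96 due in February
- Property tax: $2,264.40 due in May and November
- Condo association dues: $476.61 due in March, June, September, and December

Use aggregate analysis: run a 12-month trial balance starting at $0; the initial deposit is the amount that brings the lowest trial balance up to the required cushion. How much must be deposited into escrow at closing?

$2,375.18

Cushion = 2 × $699.10 = $1,398.20
Trial balance (start $0, +$699.10 each month, − disbursements):
  Dec: +$699.10 − $476.61 → $222.49
  Jan: +$699.10 → $921.59
  Feb: +$699.10 − $1,953.96 → -$333.27
  Mar: +$699.10 − $476.61 → -$110.78
  Apr: +$699.10 → $588.32
  May: +$699.10 − $2,264.40 → -$976.98
  Jun: +$699.10 − $476.61 → -$754.49
  Jul: +$699.10 → -$55.39
  Aug: +$699.10 → $643.71
  Sep: +$699.10 − $476.61 → $866.20
  Oct: +$699.10 → $1,565.30
  Nov: +$699.10 − $2,264.40 → $0.00
Lowest trial balance = -$976.98 (May)
Initial deposit = cushion − low point = $1,398.20 − (-$976.98) = $2,375.18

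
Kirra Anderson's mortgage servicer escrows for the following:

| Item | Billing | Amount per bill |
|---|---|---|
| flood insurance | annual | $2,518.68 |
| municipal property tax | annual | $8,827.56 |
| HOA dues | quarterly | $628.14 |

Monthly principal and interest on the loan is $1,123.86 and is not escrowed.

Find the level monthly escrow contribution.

$1,154.90

Flood insurance = $2,518.68 annually
Municipal property tax = $8,827.56 annually
HOA dues = $628.14 × 4 = $2,512.56 annually
Yearly total = $2,518.68 + $8,827.56 + $2,512.56 = $13,858.80
Per month = $13,858.80 / 12 = $1,154.90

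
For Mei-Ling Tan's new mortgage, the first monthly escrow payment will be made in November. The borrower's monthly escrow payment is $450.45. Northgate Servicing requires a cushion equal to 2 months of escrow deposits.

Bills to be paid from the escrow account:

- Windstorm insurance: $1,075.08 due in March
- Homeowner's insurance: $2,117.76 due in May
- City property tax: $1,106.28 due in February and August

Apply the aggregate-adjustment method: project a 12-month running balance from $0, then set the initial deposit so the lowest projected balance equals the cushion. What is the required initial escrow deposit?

Cushion = 2 × $450.45 = $900.90
Trial balance (start $0, +$450.45 each month, − disbursements):
  Nov: +$450.45 → $450.45
  Dec: +$450.45 → $900.90
  Jan: +$450.45 → $1,351.35
  Feb: +$450.45 − $1,106.28 → $695.52
  Mar: +$450.45 − $1,075.08 → $70.89
  Apr: +$450.45 → $521.34
  May: +$450.45 − $2,117.76 → -$1,145.97
  Jun: +$450.45 → -$695.52
  Jul: +$450.45 → -$245.07
  Aug: +$450.45 − $1,106.28 → -$900.90
  Sep: +$450.45 → -$450.45
  Oct: +$450.45 → $0.00
Lowest trial balance = -$1,145.97 (May)
Initial deposit = cushion − low point = $900.90 − (-$1,145.97) = $2,046.87

$2,046.87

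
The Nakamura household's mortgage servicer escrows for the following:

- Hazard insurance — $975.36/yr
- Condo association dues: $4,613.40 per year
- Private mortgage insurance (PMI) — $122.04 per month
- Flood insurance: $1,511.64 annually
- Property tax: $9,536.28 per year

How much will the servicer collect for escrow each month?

Hazard insurance = $975.36 annually
Condo association dues = $4,613.40 annually
Private mortgage insurance (PMI) = $122.04 × 12 = $1,464.48 annually
Flood insurance = $1,511.64 annually
Property tax = $9,536.28 annually
Total per year = $18,101.16
Monthly escrow = $18,101.16 ÷ 12 = $1,508.43

$1,508.43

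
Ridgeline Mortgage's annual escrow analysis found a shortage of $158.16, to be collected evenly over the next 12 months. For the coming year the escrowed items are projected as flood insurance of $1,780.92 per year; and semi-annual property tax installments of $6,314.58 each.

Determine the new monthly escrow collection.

Flood insurance: $1,780.92 per year
Property tax: $6,314.58 × 2 = $12,629.16 per year
Total annual escrow = $1,780.92 + $12,629.16 = $14,410.08
Base monthly escrow = $14,410.08 / 12 = $1,200.84
Shortage per month = $158.16 ÷ 12 = $13.18
New monthly escrow = $1,200.84 + $13.18 = $1,214.02

$1,214.02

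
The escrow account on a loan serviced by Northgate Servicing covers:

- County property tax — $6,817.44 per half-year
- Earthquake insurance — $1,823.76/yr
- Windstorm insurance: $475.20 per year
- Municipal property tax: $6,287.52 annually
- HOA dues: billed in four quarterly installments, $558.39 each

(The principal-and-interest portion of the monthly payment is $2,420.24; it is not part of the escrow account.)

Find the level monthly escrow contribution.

County property tax = $6,817.44 × 2 = $13,634.88 annually
Earthquake insurance = $1,823.76 annually
Windstorm insurance = $475.20 annually
Municipal property tax = $6,287.52 annually
HOA dues = $558.39 × 4 = $2,233.56 annually
Annual escrow total = $13,634.88 + $1,823.76 + $475.20 + $6,287.52 + $2,233.56 = $24,454.92
Per month = $24,454.92 ÷ 12 = $2,037.91

$2,037.91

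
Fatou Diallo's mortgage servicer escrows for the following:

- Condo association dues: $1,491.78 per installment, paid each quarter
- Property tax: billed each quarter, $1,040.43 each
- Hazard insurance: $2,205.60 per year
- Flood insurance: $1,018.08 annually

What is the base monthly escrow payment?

Condo association dues — $1,491.78 × 4 = $5,967.12 per year
Property tax — $1,040.43 × 4 = $4,161.72 per year
Hazard insurance — $2,205.60 per year
Flood insurance — $1,018.08 per year
Yearly total = $13,352.52
Base monthly escrow = $13,352.52 ÷ 12 = $1,112.71

$1,112.71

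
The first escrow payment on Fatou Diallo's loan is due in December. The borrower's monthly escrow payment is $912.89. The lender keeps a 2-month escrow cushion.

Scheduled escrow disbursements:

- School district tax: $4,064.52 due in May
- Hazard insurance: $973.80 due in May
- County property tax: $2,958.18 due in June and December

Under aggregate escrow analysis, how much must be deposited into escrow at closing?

Cushion = 2 × $912.89 = $1,825.78
Trial balance (start $0, +$912.89 each month, − disbursements):
  Dec: +$912.89 − $2,958.18 → -$2,045.29
  Jan: +$912.89 → -$1,132.40
  Feb: +$912.89 → -$219.51
  Mar: +$912.89 → $693.38
  Apr: +$912.89 → $1,606.27
  May: +$912.89 − $5,038.32 → -$2,519.16
  Jun: +$912.89 − $2,958.18 → -$4,564.45
  Jul: +$912.89 → -$3,651.56
  Aug: +$912.89 → -$2,738.67
  Sep: +$912.89 → -$1,825.78
  Oct: +$912.89 → -$912.89
  Nov: +$912.89 → $0.00
Lowest trial balance = -$4,564.45 (Jun)
Initial deposit = cushion − low point = $1,825.78 − (-$4,564.45) = $6,390.23

$6,390.23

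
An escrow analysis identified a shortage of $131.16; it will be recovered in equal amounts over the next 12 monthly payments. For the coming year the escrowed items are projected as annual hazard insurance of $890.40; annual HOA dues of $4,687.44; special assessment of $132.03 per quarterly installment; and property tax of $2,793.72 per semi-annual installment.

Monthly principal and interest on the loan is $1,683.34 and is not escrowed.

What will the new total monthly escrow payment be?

$985.38

Hazard insurance: $890.40
HOA dues: $4,687.44
Special assessment: $132.03 × 4 = $528.12
Property tax: $2,793.72 × 2 = $5,587.44
Total annual escrow = $890.40 + $4,687.44 + $528.12 + $5,587.44 = $11,693.40
Base monthly escrow = $11,693.40 / 12 = $974.45
Shortage per month = $131.16 ÷ 12 = $10.93
New monthly escrow = $974.45 + $10.93 = $985.38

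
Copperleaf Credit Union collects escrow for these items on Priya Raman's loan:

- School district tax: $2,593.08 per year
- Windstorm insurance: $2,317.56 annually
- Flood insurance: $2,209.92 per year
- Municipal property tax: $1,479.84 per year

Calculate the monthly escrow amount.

$716.70

School district tax — $2,593.08
Windstorm insurance — $2,317.56
Flood insurance — $2,209.92
Municipal property tax — $1,479.84
Annual escrow total = $2,593.08 + $2,317.56 + $2,209.92 + $1,479.84 = $8,600.40
Per month = $8,600.40 / 12 = $716.70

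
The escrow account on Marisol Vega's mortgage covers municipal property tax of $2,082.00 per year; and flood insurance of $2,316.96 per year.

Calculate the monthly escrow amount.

Municipal property tax = $2,082.00
Flood insurance = $2,316.96
Yearly total = $2,082.00 + $2,316.96 = $4,398.96
Base monthly escrow = $4,398.96 ÷ 12 = $366.58

$366.58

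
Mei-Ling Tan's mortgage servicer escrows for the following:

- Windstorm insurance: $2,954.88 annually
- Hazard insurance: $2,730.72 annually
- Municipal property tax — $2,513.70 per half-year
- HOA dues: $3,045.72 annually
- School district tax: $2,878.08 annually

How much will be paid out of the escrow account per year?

$16,636.80

Windstorm insurance — $2,954.88 per year
Hazard insurance — $2,730.72 per year
Municipal property tax — $2,513.70 × 2 = $5,027.40 per year
HOA dues — $3,045.72 per year
School district tax — $2,878.08 per year
Combined annual = $2,954.88 + $2,730.72 + $5,027.40 + $3,045.72 + $2,878.08 = $16,636.80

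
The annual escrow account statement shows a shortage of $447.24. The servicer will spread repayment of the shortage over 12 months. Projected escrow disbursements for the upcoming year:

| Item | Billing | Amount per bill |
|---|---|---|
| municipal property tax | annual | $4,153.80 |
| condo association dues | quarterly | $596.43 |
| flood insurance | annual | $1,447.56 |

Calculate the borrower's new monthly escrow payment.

$702.86

Municipal property tax = $4,153.80/yr
Condo association dues = $596.43 × 4 = $2,385.72/yr
Flood insurance = $1,447.56/yr
Combined annual = $4,153.80 + $2,385.72 + $1,447.56 = $7,987.08
Monthly escrow = $7,987.08 ÷ 12 = $665.59
Monthly shortage recovery: $447.24 / 12 = $37.27
Adjusted monthly = $665.59 + $37.27 = $702.86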